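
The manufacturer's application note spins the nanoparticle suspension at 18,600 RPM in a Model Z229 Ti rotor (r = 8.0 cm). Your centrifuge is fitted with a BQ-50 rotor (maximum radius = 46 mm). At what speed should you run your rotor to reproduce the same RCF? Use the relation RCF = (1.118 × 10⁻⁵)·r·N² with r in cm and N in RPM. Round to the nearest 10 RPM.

24530 RPM

RCF_original = 1.118 × 10⁻⁵ × 8 × (18600)² = 1.118 × 10⁻⁵ × 8 × 345,960,000 ≈ 30,942.7 × g
Your rotor: r = 46 mm = 4.6 cm
30,942.7 = 1.118 × 10⁻⁵ × 4.6 × N²
N² = 30,942.7 / (5.1428 × 10⁻⁵) = 601,670,296
N ≈ √601,670,296 ≈ 24,529.0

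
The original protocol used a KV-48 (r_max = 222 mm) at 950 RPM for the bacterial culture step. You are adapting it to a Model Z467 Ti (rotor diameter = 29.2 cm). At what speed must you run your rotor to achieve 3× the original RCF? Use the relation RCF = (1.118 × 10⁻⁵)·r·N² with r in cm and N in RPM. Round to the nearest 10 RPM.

2030 RPM

Original rotor: r = 222 mm = 22.2 cm
RCF_original = 1.118 × 10⁻⁵ × 22.2 × (950)² = 1.118 × 10⁻⁵ × 22.2 × 902,500 ≈ 224 × g
Target RCF = 3 × 224 ≈ 672 × g
Your rotor: r = 29.2 / 2 = 14.6 cm
672 = 1.118 × 10⁻⁵ × 14.6 × N²
N² = 672 / (16.3228 × 10⁻⁵) = 4,116,941
N ≈ √4,116,941 ≈ 2,029.0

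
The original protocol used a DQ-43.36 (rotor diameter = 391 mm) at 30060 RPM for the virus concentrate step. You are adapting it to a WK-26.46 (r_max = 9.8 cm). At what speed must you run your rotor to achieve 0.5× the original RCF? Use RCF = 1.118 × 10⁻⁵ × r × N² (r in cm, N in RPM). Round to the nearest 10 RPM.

≈ 30020 RPM

Original rotor: r = 391 mm / 2 = 195.5 mm = 19.55 cm
RCF_original = 1.118 × 10⁻⁵ × 19.55 × (30060)² = 1.118 × 10⁻⁵ × 19.55 × 903,603,600 ≈ 197,499.7 × g
Target RCF = 0.5 × 197,499.7 ≈ 98,749.9 × g
98,749.9 = 1.118 × 10⁻⁵ × 9.8 × N²
N² = 98,749.9 / (10.9564 × 10⁻⁵) = 901,298,784
N ≈ √901,298,784 ≈ 30,021.6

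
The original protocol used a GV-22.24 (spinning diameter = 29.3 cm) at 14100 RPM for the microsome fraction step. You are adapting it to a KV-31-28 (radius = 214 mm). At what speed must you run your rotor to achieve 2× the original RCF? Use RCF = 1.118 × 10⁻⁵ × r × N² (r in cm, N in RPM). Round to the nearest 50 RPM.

Original rotor: r = 29.3 / 2 = 14.65 cm
RCF_original = 1.118 × 10⁻⁵ × 14.65 × (14100)² = 1.118 × 10⁻⁵ × 14.65 × 198,810,000 ≈ 32,562.5 × g
Target RCF = 2 × 32,562.5 ≈ 65,125 × g
Your rotor: r = 214 mm = 21.4 cm
65,125 = 1.118 × 10⁻⁵ × 21.4 × N²
N² = 65,125 / (23.9252 × 10⁻⁵) = 272,202,531
N ≈ √272,202,531 ≈ 16,498.6

16500 RPM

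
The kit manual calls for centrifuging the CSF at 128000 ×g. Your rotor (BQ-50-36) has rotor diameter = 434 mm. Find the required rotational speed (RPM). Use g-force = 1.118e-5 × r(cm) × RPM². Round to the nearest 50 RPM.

r = 434 mm / 2 = 217 mm = 21.7 cm
RCF = 1.118 × 10⁻⁵ × r × N²
128,000 = 1.118 × 10⁻⁵ × 21.7 × N²
N² = 128,000 / (24.2606 × 10⁻⁵) = 527,604,429
N ≈ √527,604,429 ≈ 22,969.6

22950 RPM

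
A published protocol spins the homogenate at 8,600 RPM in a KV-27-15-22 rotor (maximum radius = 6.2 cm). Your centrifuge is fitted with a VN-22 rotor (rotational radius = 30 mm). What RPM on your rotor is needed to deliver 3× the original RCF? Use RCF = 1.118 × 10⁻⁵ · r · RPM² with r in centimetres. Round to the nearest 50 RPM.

RCF_original = 1.118 × 10⁻⁵ × 6.2 × (8600)² = 1.118 × 10⁻⁵ × 6.2 × 73,960,000 ≈ 5,126.6 × g
Target RCF = 3 × 5,126.6 ≈ 15,379.8 × g
Your rotor: r = 30 mm = 3.0 cm
15,379.8 = 1.118 × 10⁻⁵ × 3 × N²
N² = 15,379.8 / (3.354 × 10⁻⁵) = 458,550,984
N ≈ √458,550,984 ≈ 21,413.8

21400 RPM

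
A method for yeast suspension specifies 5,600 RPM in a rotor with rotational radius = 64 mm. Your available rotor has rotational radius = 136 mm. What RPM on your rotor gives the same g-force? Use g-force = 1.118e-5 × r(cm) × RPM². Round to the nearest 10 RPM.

Original rotor: r = 64 mm = 6.4 cm
RCF_original = 1.118 × 10⁻⁵ × 6.4 × (5600)² = 1.118 × 10⁻⁵ × 6.4 × 31,360,000 ≈ 2,243.9 × g
Your rotor: r = 136 mm = 13.6 cm
2,243.9 = 1.118 × 10⁻⁵ × 13.6 × N²
N² = 2,243.9 / (15.2048 × 10⁻⁵) = 14,757,840
N ≈ √14,757,840 ≈ 3,841.6

≈ 3840 RPM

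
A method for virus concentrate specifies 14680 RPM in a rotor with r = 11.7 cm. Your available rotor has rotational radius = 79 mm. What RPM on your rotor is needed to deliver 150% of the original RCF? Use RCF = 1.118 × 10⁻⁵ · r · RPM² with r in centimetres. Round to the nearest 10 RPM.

RCF = 1.118 × 10⁻⁵ × r × N²
RCF_original = 1.118 × 10⁻⁵ × 11.7 × (14680)² = 1.118 × 10⁻⁵ × 11.7 × 215,502,400 ≈ 28,189 × g
Target RCF = 1.5 × 28,189 ≈ 42,283.5 × g
Your rotor: r = 79 mm = 7.9 cm
42,283.5 = 1.118 × 10⁻⁵ × 7.9 × N²
N² = 42,283.5 / (8.8322 × 10⁻⁵) = 478,742,556
N ≈ √478,742,556 ≈ 21,880.2

≈ 21880 RPM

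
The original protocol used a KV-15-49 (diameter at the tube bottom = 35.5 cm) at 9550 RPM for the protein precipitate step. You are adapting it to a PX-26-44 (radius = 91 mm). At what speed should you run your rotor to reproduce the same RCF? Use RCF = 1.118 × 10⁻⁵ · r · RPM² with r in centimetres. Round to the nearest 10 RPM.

Original rotor: r = 35.5 / 2 = 17.75 cm
RCF_original = 1.118 × 10⁻⁵ × 17.75 × (9550)² = 1.118 × 10⁻⁵ × 17.75 × 91,202,500 ≈ 18,098.7 × g
Your rotor: r = 91 mm = 9.1 cm
18,098.7 = 1.118 × 10⁻⁵ × 9.1 × N²
N² = 18,098.7 / (10.1738 × 10⁻⁵) = 177,895,182
N ≈ √177,895,182 ≈ 13,337.7

13340 RPM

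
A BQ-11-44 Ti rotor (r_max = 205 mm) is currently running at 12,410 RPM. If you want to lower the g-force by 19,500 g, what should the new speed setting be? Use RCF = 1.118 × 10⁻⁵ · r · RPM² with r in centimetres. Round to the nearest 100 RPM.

8300 RPM

r = 205 mm = 20.5 cm
Current RCF = 1.118 × 10⁻⁵ × 20.5 × (12410)² = 1.118 × 10⁻⁵ × 20.5 × 154,008,100 ≈ 35,297.1 × g
Target RCF = 35,297.1 − 19,500 = 15,797.1 × g
N² = 15,797.1 / (22.919 × 10⁻⁵) = 68,925,782
N ≈ √68,925,782 ≈ 8,302.2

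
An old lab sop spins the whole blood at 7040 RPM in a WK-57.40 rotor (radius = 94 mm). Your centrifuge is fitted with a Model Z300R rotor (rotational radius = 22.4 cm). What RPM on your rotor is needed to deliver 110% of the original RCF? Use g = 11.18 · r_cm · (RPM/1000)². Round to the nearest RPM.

≈ 4783 RPM

Original rotor: r = 94 mm = 9.4 cm
RCF_original = 11.18 × 9.4 × (7.04)² = 11.18 × 9.4 × 49.5616 ≈ 5,208.5 × g
Target RCF = 1.1 × 5,208.5 ≈ 5,729.4 × g
5,729.4 = 11.18 × 22.4 × (N/1000)²
(N/1000)² = 5,729.4 / 250.432 = 22.87807
N = 1000 × √22.87807 ≈ 4,783.1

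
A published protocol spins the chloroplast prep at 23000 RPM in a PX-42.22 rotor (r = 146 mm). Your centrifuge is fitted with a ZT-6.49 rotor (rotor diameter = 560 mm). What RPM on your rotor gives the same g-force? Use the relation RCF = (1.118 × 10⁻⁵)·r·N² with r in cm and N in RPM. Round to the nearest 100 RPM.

Original rotor: r = 146 mm = 14.6 cm
RCF_original = 1.118 × 10⁻⁵ × 14.6 × (23000)² = 1.118 × 10⁻⁵ × 14.6 × 529,000,000 ≈ 86,347.6 × g
Your rotor: r = 560 mm / 2 = 280 mm = 28 cm
86,347.6 = 1.118 × 10⁻⁵ × 28 × N²
N² = 86,347.6 / (31.304 × 10⁻⁵) = 275,835,676
N ≈ √275,835,676 ≈ 16,608.3

≈ 16600 RPM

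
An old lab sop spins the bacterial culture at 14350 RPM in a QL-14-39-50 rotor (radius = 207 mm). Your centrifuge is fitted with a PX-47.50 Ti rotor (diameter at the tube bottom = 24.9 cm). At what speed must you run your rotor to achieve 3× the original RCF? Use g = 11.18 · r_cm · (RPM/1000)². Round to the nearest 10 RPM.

≈ 32050 RPM

Original rotor: r = 207 mm = 20.7 cm
RCF_original = 11.18 × 20.7 × (14.35)² = 11.18 × 20.7 × 205.9225 ≈ 47,655.8 × g
Target RCF = 3 × 47,655.8 ≈ 142,967.4 × g
Your rotor: r = 24.9 / 2 = 12.45 cm
142,967.4 = 11.18 × 12.45 × (N/1000)²
(N/1000)² = 142,967.4 / 139.191 = 1027.131
N = 1000 × √1027.131 ≈ 32,048.9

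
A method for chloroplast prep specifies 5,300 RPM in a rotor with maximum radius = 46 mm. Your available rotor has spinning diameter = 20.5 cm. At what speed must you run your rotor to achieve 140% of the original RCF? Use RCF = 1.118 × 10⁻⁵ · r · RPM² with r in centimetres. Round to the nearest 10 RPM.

≈ 4200 RPM

Original rotor: r = 46 mm = 4.6 cm
RCF_original = 1.118 × 10⁻⁵ × 4.6 × (5300)² = 1.118 × 10⁻⁵ × 4.6 × 28,090,000 ≈ 1,444.6 × g
Target RCF = 1.4 × 1,444.6 ≈ 2,022.4 × g
Your rotor: r = 20.5 / 2 = 10.25 cm
2,022.4 = 1.118 × 10⁻⁵ × 10.25 × N²
N² = 2,022.4 / (11.4595 × 10⁻⁵) = 17,648,239
N ≈ √17,648,239 ≈ 4,201.0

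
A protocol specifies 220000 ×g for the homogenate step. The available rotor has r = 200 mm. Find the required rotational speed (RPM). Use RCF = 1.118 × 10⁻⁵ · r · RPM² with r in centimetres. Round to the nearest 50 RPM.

r = 200 mm = 20.0 cm
220,000 = 1.118 × 10⁻⁵ × 20 × N²
N² = 220,000 / (22.36 × 10⁻⁵) = 983,899,821
N ≈ √983,899,821 ≈ 31,367.2

≈ 31350 RPM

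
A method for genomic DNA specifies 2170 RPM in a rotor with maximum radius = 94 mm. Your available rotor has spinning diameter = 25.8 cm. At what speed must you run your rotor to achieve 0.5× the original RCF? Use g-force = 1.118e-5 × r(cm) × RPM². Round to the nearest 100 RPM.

1300 RPM

Original rotor: r = 94 mm = 9.4 cm
RCF = 1.118 × 10⁻⁵ × r × N²
RCF_original = 1.118 × 10⁻⁵ × 9.4 × (2170)² = 1.118 × 10⁻⁵ × 9.4 × 4,708,900 ≈ 494.9 × g
Target RCF = 0.5 × 494.9 ≈ 247.4 × g
Your rotor: r = 25.8 / 2 = 12.9 cm
247.4 = 1.118 × 10⁻⁵ × 12.9 × N²
N² = 247.4 / (14.4222 × 10⁻⁵) = 1,715,411
N ≈ √1,715,411 ≈ 1,309.7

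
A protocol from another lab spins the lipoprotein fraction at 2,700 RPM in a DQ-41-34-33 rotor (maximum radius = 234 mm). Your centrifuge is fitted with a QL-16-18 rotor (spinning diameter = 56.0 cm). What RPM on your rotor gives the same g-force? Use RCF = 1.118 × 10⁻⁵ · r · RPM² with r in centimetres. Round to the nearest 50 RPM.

Original rotor: r = 234 mm = 23.4 cm
RCF = 1.118 × 10⁻⁵ × r × N²
RCF_original = 1.118 × 10⁻⁵ × 23.4 × (2700)² = 1.118 × 10⁻⁵ × 23.4 × 7,290,000 ≈ 1,907.2 × g
Your rotor: r = 56.0 / 2 = 28 cm
1,907.2 = 1.118 × 10⁻⁵ × 28 × N²
N² = 1,907.2 / (31.304 × 10⁻⁵) = 6,092,512
N ≈ √6,092,512 ≈ 2,468.3

2450 RPM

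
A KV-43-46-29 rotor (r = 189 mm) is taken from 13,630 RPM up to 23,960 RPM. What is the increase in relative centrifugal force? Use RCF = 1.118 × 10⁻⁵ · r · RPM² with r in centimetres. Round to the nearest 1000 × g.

r = 189 mm = 18.9 cm
RCF₁ = 1.118 × 10⁻⁵ × 18.9 × (13630)² = 1.118 × 10⁻⁵ × 18.9 × 185,776,900 ≈ 39,255 × g
RCF₂ = 1.118 × 10⁻⁵ × 18.9 × (23960)² = 1.118 × 10⁻⁵ × 18.9 × 574,081,600 ≈ 121,304.6 × g
Increase = 121,304.6 − 39,255 = 82,049.6

≈ 82000 x g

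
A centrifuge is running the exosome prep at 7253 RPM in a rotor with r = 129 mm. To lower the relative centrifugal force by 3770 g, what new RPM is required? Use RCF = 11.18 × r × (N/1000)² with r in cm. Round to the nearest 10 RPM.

≈ 5140 RPM

r = 129 mm = 12.9 cm
Current RCF = 11.18 × 12.9 × (7.253)² = 11.18 × 12.9 × 52.606009 ≈ 7,586.9 × g
Target RCF = 7,586.9 − 3,770 = 3,816.9 × g
(N/1000)² = 3,816.9 / 144.222 = 26.46545
N = 1000 × √26.46545 ≈ 5,144.5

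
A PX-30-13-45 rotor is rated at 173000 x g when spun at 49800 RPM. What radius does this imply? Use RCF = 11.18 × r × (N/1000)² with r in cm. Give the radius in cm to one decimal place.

6.2 cm

173000 = 11.18 × r × (49.8)²
r = 173000 / (11.18 × 2480.04) = 173000 / 27726.85 ≈ 6.239 cm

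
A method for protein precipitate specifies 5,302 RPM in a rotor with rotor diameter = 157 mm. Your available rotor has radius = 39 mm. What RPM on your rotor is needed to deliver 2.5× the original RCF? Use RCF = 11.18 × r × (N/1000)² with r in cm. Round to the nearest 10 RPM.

≈ 11890 RPM

Original rotor: r = 157 mm / 2 = 78.5 mm = 7.85 cm
RCF_original = 11.18 × 7.85 × (5.302)² = 11.18 × 7.85 × 28.111204 ≈ 2,467.1 × g
Target RCF = 2.5 × 2,467.1 ≈ 6,167.8 × g
Your rotor: r = 39 mm = 3.9 cm
6,167.8 = 11.18 × 3.9 × (N/1000)²
(N/1000)² = 6,167.8 / 43.602 = 141.4568
N = 1000 × √141.4568 ≈ 11,893.6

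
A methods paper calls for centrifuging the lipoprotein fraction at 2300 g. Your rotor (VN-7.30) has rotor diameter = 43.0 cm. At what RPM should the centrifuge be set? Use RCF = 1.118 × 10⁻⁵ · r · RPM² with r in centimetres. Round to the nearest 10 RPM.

N ≈ 3090 RPM

r = 43.0 / 2 = 21.5 cm
2,300 = 1.118 × 10⁻⁵ × 21.5 × N²
N² = 2,300 / (24.037 × 10⁻⁵) = 9,568,582
N ≈ √9,568,582 ≈ 3,093.3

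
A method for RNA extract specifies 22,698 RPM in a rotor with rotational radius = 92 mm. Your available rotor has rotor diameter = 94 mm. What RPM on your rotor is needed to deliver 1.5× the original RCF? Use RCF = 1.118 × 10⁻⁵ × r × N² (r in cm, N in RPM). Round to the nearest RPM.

Original rotor: r = 92 mm = 9.2 cm
RCF = 1.118 × 10⁻⁵ × r × N²
RCF_original = 1.118 × 10⁻⁵ × 9.2 × (22698)² = 1.118 × 10⁻⁵ × 9.2 × 515,199,204 ≈ 52,991.3 × g
Target RCF = 1.5 × 52,991.3 ≈ 79,487 × g
Your rotor: r = 94 mm / 2 = 47 mm = 4.7 cm
79,487 = 1.118 × 10⁻⁵ × 4.7 × N²
N² = 79,487 / (5.2546 × 10⁻⁵) = 1,512,712,671
N ≈ √1,512,712,671 ≈ 38,893.6

38894 RPM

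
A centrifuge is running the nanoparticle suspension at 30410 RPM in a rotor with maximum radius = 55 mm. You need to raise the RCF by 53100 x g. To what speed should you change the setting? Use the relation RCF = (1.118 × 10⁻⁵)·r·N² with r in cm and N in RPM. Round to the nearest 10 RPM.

42290 RPM

r = 55 mm = 5.5 cm
Current RCF = 1.118 × 10⁻⁵ × 5.5 × (30410)² = 1.118 × 10⁻⁵ × 5.5 × 924,768,100 ≈ 56,864 × g
Target RCF = 56,864 + 53,100 = 109,964 × g
N² = 109,964 / (6.149 × 10⁻⁵) = 1,788,323,305
N ≈ √1,788,323,305 ≈ 42,288.6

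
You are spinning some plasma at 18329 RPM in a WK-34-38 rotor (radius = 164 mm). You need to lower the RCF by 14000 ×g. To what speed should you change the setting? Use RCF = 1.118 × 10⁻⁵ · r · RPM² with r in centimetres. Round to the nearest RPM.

16112 RPM

r = 164 mm = 16.4 cm
Current RCF = 1.118 × 10⁻⁵ × 16.4 × (18329)² = 1.118 × 10⁻⁵ × 16.4 × 335,952,241 ≈ 61,597.5 × g
Target RCF = 61,597.5 − 14,000 = 47,597.5 × g
N² = 47,597.5 / (18.3352 × 10⁻⁵) = 259,596,296
N ≈ √259,596,296 ≈ 16,112.0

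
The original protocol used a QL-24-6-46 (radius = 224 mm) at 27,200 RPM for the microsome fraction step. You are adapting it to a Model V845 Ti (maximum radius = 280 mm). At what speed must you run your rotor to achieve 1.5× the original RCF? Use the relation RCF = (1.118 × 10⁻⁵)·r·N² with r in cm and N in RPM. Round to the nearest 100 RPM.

≈ 29800 RPM

Original rotor: r = 224 mm = 22.4 cm
RCF = 1.118 × 10⁻⁵ × r × N²
RCF_original = 1.118 × 10⁻⁵ × 22.4 × (27200)² = 1.118 × 10⁻⁵ × 22.4 × 739,840,000 ≈ 185,279.6 × g
Target RCF = 1.5 × 185,279.6 ≈ 277,919.4 × g
Your rotor: r = 280 mm = 28.0 cm
277,919.4 = 1.118 × 10⁻⁵ × 28 × N²
N² = 277,919.4 / (31.304 × 10⁻⁵) = 887,807,948
N ≈ √887,807,948 ≈ 29,796.1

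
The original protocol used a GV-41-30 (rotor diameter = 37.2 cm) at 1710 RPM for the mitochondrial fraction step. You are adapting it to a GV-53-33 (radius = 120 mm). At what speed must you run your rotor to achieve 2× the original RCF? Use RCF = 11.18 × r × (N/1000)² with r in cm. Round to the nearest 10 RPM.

3010 RPM

Original rotor: r = 37.2 / 2 = 18.6 cm
RCF_original = 11.18 × 18.6 × (1.71)² = 11.18 × 18.6 × 2.9241 ≈ 608.1 × g
Target RCF = 2 × 608.1 ≈ 1,216.2 × g
Your rotor: r = 120 mm = 12.0 cm
1,216.2 = 11.18 × 12 × (N/1000)²
(N/1000)² = 1,216.2 / 134.16 = 9.065295
N = 1000 × √9.065295 ≈ 3,010.9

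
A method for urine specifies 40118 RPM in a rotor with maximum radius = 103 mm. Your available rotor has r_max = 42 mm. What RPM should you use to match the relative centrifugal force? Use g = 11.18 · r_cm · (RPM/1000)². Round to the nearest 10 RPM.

Original rotor: r = 103 mm = 10.3 cm
RCF_original = 11.18 × 10.3 × (40.118)² = 11.18 × 10.3 × 1,609.453924 ≈ 185,335.1 × g
Your rotor: r = 42 mm = 4.2 cm
185,335.1 = 11.18 × 4.2 × (N/1000)²
(N/1000)² = 185,335.1 / 46.956 = 3946.995
N = 1000 × √3946.995 ≈ 62,825.1

62830 RPM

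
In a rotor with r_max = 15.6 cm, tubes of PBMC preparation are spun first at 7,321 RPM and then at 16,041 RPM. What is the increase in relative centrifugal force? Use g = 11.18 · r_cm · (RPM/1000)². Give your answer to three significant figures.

RCF₁ = 11.18 × 15.6 × (7.321)² = 11.18 × 15.6 × 53.597041 ≈ 9,347.8 × g
RCF₂ = 11.18 × 15.6 × (16.041)² = 11.18 × 15.6 × 257.313681 ≈ 44,877.6 × g
Increase = 44,877.6 − 9,347.8 = 35,529.8

≈ 35500 ×g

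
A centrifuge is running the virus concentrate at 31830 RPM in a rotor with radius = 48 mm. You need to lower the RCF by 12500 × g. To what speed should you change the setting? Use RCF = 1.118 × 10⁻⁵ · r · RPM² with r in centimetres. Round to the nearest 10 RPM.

≈ 27930 RPM

r = 48 mm = 4.8 cm
Current RCF = 1.118 × 10⁻⁵ × 4.8 × (31830)² = 1.118 × 10⁻⁵ × 4.8 × 1,013,148,900 ≈ 54,369.6 × g
Target RCF = 54,369.6 − 12,500 = 41,869.6 × g
N² = 41,869.6 / (5.3664 × 10⁻⁵) = 780,217,651
N ≈ √780,217,651 ≈ 27,932.4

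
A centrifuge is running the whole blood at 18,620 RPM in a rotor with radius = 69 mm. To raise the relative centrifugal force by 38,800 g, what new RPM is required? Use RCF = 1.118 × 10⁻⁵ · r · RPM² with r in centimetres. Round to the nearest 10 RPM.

r = 69 mm = 6.9 cm
Current RCF = 1.118 × 10⁻⁵ × 6.9 × (18620)² = 1.118 × 10⁻⁵ × 6.9 × 346,704,400 ≈ 26,745.5 × g
Target RCF = 26,745.5 + 38,800 = 65,545.5 × g
N² = 65,545.5 / (7.7142 × 10⁻⁵) = 849,673,330
N ≈ √849,673,330 ≈ 29,149.2

29150 RPM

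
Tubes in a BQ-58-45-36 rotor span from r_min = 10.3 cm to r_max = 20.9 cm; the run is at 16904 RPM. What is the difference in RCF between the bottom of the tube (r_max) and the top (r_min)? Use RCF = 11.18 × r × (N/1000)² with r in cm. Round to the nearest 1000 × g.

RCF_max = 11.18 × 20.9 × (16.904)² = 11.18 × 20.9 × 285.745216 ≈ 66,767.8 × g
RCF_min = 11.18 × 10.3 × (16.904)² = 11.18 × 10.3 × 285.745216 ≈ 32,904.7 × g
ΔRCF = 66,767.8 − 32,904.7 = 33,863.1

34000 ×g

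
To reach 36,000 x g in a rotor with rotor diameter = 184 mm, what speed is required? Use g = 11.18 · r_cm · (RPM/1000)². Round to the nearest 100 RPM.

r = 184 mm / 2 = 92 mm = 9.2 cm
RCF = 11.18 × r × (N/1000)²
36,000 = 11.18 × 9.2 × (N/1000)²
(N/1000)² = 36,000 / 102.856 = 350.0039
N = 1000 × √350.0039 ≈ 18,708.4

18700 RPM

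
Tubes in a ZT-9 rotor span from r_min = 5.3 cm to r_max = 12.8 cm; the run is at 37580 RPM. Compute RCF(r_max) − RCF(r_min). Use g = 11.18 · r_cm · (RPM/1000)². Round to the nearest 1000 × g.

ΔRCF ≈ 118000 g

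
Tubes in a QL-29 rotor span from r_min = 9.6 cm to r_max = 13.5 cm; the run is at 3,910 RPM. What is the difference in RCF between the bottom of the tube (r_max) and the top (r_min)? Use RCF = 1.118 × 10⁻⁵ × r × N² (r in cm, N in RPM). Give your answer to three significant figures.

ΔRCF ≈ 667 x g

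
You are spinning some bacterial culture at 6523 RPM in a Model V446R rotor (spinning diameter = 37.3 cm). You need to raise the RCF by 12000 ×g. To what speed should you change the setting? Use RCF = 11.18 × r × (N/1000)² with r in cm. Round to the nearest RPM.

≈ 10005 RPM

r = 37.3 / 2 = 18.65 cm
Current RCF = 11.18 × 18.65 × (6.523)² = 11.18 × 18.65 × 42.549529 ≈ 8,871.9 × g
Target RCF = 8,871.9 + 12,000 = 20,871.9 × g
(N/1000)² = 20,871.9 / 208.507 = 100.1017
N = 1000 × √100.1017 ≈ 10,005.1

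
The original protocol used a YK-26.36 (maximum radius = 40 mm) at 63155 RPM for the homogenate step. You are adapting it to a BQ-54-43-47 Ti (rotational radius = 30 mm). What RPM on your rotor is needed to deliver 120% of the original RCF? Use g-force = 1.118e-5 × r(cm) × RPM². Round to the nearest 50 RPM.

≈ 79900 RPM

Original rotor: r = 40 mm = 4.0 cm
RCF = 1.118 × 10⁻⁵ × r × N²
RCF_original = 1.118 × 10⁻⁵ × 4 × (63155)² = 1.118 × 10⁻⁵ × 4 × 3,988,554,025 ≈ 178,368.1 × g
Target RCF = 1.2 × 178,368.1 ≈ 214,041.7 × g
Your rotor: r = 30 mm = 3.0 cm
214,041.7 = 1.118 × 10⁻⁵ × 3 × N²
N² = 214,041.7 / (3.354 × 10⁻⁵) = 6,381,684,556
N ≈ √6,381,684,556 ≈ 79,885.4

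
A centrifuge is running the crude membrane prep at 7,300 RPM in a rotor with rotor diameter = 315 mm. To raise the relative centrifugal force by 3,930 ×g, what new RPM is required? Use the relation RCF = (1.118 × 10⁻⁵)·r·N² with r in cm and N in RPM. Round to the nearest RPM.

8695 RPM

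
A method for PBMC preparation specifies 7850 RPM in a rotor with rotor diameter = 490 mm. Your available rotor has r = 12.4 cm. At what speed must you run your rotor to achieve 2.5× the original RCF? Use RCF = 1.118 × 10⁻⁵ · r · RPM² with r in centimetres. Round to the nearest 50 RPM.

≈ 17450 RPM

Original rotor: r = 490 mm / 2 = 245 mm = 24.5 cm
RCF_original = 1.118 × 10⁻⁵ × 24.5 × (7850)² = 1.118 × 10⁻⁵ × 24.5 × 61,622,500 ≈ 16,879 × g
Target RCF = 2.5 × 16,879 ≈ 42,197.5 × g
42,197.5 = 1.118 × 10⁻⁵ × 12.4 × N²
N² = 42,197.5 / (13.8632 × 10⁻⁵) = 304,384,990
N ≈ √304,384,990 ≈ 17,446.6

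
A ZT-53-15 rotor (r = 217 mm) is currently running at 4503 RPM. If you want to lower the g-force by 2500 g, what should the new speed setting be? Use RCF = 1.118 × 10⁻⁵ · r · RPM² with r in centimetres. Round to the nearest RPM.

r = 217 mm = 21.7 cm
Current RCF = 1.118 × 10⁻⁵ × 21.7 × (4503)² = 1.118 × 10⁻⁵ × 21.7 × 20,277,009 ≈ 4,919.3 × g
Target RCF = 4,919.3 − 2,500 = 2,419.3 × g
N² = 2,419.3 / (24.2606 × 10⁻⁵) = 9,972,136
N ≈ √9,972,136 ≈ 3,157.9

≈ 3158 RPM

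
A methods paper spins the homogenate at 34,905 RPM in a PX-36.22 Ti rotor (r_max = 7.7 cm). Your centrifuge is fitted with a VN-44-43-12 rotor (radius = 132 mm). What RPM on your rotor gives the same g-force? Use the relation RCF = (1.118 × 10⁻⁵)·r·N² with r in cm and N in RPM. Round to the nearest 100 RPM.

RCF_original = 1.118 × 10⁻⁵ × 7.7 × (34905)² = 1.118 × 10⁻⁵ × 7.7 × 1,218,359,025 ≈ 104,883.7 × g
Your rotor: r = 132 mm = 13.2 cm
104,883.7 = 1.118 × 10⁻⁵ × 13.2 × N²
N² = 104,883.7 / (14.7576 × 10⁻⁵) = 710,709,736
N ≈ √710,709,736 ≈ 26,659.1

26700 RPM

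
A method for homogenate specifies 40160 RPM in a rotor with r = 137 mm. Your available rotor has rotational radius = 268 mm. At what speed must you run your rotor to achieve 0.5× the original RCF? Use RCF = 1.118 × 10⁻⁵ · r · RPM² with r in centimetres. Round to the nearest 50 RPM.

20300 RPM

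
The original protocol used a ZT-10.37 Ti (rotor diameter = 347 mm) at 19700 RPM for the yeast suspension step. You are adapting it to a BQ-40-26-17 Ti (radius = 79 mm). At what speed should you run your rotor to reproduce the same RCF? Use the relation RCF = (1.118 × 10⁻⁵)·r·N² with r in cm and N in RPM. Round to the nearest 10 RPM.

29190 RPM

Original rotor: r = 347 mm / 2 = 173.5 mm = 17.35 cm
RCF_original = 1.118 × 10⁻⁵ × 17.35 × (19700)² = 1.118 × 10⁻⁵ × 17.35 × 388,090,000 ≈ 75,279 × g
Your rotor: r = 79 mm = 7.9 cm
75,279 = 1.118 × 10⁻⁵ × 7.9 × N²
N² = 75,279 / (8.8322 × 10⁻⁵) = 852,324,449
N ≈ √852,324,449 ≈ 29,194.6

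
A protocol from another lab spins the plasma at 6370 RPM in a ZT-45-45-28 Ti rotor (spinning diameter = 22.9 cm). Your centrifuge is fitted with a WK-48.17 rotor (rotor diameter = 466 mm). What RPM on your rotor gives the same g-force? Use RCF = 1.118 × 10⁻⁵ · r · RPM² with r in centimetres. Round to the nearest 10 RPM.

4470 RPM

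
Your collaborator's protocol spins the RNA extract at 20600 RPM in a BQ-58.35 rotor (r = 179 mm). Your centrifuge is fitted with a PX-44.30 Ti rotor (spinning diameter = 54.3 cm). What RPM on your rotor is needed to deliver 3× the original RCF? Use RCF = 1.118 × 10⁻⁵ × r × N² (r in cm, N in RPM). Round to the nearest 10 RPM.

Original rotor: r = 179 mm = 17.9 cm
RCF = 1.118 × 10⁻⁵ × r × N²
RCF_original = 1.118 × 10⁻⁵ × 17.9 × (20600)² = 1.118 × 10⁻⁵ × 17.9 × 424,360,000 ≈ 84,923.8 × g
Target RCF = 3 × 84,923.8 ≈ 254,771.4 × g
Your rotor: r = 54.3 / 2 = 27.15 cm
254,771.4 = 1.118 × 10⁻⁵ × 27.15 × N²
N² = 254,771.4 / (30.3537 × 10⁻⁵) = 839,342,156
N ≈ √839,342,156 ≈ 28,971.4

≈ 28970 RPM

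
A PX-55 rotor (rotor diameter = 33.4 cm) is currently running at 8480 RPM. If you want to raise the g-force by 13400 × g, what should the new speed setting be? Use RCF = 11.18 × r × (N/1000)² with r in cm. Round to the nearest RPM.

N₂ ≈ 11987 RPM

r = 33.4 / 2 = 16.7 cm
Current RCF = 11.18 × 16.7 × (8.48)² = 11.18 × 16.7 × 71.9104 ≈ 13,426.1 × g
Target RCF = 13,426.1 + 13,400 = 26,826.1 × g
(N/1000)² = 26,826.1 / 186.706 = 143.681
N = 1000 × √143.681 ≈ 11,986.7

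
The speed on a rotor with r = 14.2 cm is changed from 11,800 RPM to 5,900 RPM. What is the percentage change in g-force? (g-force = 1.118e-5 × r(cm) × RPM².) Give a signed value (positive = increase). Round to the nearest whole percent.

RCF ∝ N², so the ratio is (5900/11800)² = (0.500000)² = 0.2500.
Change = 0.2500 − 1 = -0.7500 → -75.0%.

-75%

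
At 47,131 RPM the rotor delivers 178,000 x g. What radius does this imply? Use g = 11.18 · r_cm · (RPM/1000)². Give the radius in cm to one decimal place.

7.2 cm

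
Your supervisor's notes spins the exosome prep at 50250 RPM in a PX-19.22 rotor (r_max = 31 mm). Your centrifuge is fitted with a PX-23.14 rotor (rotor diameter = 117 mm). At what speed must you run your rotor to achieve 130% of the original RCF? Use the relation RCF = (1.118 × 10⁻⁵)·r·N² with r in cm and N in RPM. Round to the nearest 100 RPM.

≈ 41700 RPM

Original rotor: r = 31 mm = 3.1 cm
RCF_original = 1.118 × 10⁻⁵ × 3.1 × (50250)² = 1.118 × 10⁻⁵ × 3.1 × 2,525,062,500 ≈ 87,513.6 × g
Target RCF = 1.3 × 87,513.6 ≈ 113,767.7 × g
Your rotor: r = 117 mm / 2 = 58.5 mm = 5.85 cm
113,767.7 = 1.118 × 10⁻⁵ × 5.85 × N²
N² = 113,767.7 / (6.5403 × 10⁻⁵) = 1,739,487,485
N ≈ √1,739,487,485 ≈ 41,707.2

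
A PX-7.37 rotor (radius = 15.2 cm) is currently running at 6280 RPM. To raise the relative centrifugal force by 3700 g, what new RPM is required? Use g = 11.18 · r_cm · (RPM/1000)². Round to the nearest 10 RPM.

7820 RPM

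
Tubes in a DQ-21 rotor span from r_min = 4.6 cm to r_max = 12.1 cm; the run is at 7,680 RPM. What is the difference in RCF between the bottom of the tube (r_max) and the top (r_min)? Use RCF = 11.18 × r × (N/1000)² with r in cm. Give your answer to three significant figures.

ΔRCF = 11.18 × (r_max − r_min) × (N/1000)² = 11.18 × 7.5 × 58.9824 ≈ 4,945.7

ΔRCF ≈ 4950 ×g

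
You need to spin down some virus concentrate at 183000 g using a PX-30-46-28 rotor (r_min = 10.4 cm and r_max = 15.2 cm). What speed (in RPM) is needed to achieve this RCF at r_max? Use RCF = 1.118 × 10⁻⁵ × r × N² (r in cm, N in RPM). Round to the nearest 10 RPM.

32820 RPM

Use r_max = 15.2 cm.
RCF = 1.118 × 10⁻⁵ × r × N²
183,000 = 1.118 × 10⁻⁵ × 15.2 × N²
N² = 183,000 / (16.9936 × 10⁻⁵) = 1,076,876,000
N ≈ √1,076,876,000 ≈ 32,815.8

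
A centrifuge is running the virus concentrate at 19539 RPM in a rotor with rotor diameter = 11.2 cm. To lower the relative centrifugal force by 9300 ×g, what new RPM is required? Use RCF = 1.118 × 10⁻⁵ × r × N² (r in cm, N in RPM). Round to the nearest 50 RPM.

N₂ ≈ 15250 RPM

r = 11.2 / 2 = 5.6 cm
Current RCF = 1.118 × 10⁻⁵ × 5.6 × (19539)² = 1.118 × 10⁻⁵ × 5.6 × 381,772,521 ≈ 23,902 × g
Target RCF = 23,902 − 9,300 = 14,602 × g
N² = 14,602 / (6.2608 × 10⁻⁵) = 233,228,980
N ≈ √233,228,980 ≈ 15,271.8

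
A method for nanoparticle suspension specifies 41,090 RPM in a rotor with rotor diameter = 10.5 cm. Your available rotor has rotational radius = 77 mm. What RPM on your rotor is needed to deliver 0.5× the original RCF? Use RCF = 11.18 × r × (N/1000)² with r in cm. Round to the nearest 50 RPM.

Original rotor: r = 10.5 / 2 = 5.25 cm
RCF_original = 11.18 × 5.25 × (41.09)² = 11.18 × 5.25 × 1,688.3881 ≈ 99,099.9 × g
Target RCF = 0.5 × 99,099.9 ≈ 49,549.9 × g
Your rotor: r = 77 mm = 7.7 cm
49,549.9 = 11.18 × 7.7 × (N/1000)²
(N/1000)² = 49,549.9 / 86.086 = 575.586
N = 1000 × √575.586 ≈ 23,991.4

≈ 24000 RPM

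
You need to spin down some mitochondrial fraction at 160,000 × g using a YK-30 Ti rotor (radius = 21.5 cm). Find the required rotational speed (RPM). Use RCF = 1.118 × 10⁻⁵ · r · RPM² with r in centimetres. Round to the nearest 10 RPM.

25800 RPM

160,000 = 1.118 × 10⁻⁵ × 21.5 × N²
N² = 160,000 / (24.037 × 10⁻⁵) = 665,640,471
N ≈ √665,640,471 ≈ 25,800.0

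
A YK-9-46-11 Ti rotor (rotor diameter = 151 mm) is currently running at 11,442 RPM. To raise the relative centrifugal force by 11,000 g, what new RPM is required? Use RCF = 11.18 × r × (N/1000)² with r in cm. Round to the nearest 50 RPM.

r = 151 mm / 2 = 75.5 mm = 7.55 cm
Current RCF = 11.18 × 7.55 × (11.442)² = 11.18 × 7.55 × 130.919364 ≈ 11,050.8 × g
Target RCF = 11,050.8 + 11,000 = 22,050.8 × g
(N/1000)² = 22,050.8 / 84.409 = 261.2375
N = 1000 × √261.2375 ≈ 16,162.8

16150 RPM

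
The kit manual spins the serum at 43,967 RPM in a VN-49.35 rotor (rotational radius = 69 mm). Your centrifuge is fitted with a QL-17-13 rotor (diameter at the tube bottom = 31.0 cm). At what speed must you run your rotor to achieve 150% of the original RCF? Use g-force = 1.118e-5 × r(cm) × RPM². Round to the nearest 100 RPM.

Original rotor: r = 69 mm = 6.9 cm
RCF_original = 1.118 × 10⁻⁵ × 6.9 × (43967)² = 1.118 × 10⁻⁵ × 6.9 × 1,933,097,089 ≈ 149,123 × g
Target RCF = 1.5 × 149,123 ≈ 223,684.5 × g
Your rotor: r = 31.0 / 2 = 15.5 cm
223,684.5 = 1.118 × 10⁻⁵ × 15.5 × N²
N² = 223,684.5 / (17.329 × 10⁻⁵) = 1,290,810,203
N ≈ √1,290,810,203 ≈ 35,927.8

35900 RPM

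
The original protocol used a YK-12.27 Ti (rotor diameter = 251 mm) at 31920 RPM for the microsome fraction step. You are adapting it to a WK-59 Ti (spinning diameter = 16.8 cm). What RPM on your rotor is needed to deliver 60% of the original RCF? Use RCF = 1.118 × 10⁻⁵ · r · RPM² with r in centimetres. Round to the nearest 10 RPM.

30220 RPM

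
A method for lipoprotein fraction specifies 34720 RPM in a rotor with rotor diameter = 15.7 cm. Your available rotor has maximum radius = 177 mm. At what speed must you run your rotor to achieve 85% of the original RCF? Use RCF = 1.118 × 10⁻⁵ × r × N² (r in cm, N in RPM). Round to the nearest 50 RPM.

21300 RPM

Original rotor: r = 15.7 / 2 = 7.85 cm
RCF_original = 1.118 × 10⁻⁵ × 7.85 × (34720)² = 1.118 × 10⁻⁵ × 7.85 × 1,205,478,400 ≈ 105,796.4 × g
Target RCF = 0.85 × 105,796.4 ≈ 89,926.9 × g
Your rotor: r = 177 mm = 17.7 cm
89,926.9 = 1.118 × 10⁻⁵ × 17.7 × N²
N² = 89,926.9 / (19.7886 × 10⁻⁵) = 454,437,909
N ≈ √454,437,909 ≈ 21,317.5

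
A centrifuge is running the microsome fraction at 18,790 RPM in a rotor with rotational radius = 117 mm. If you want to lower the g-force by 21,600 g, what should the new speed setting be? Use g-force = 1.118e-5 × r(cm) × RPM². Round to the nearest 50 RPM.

≈ 13700 RPM

r = 117 mm = 11.7 cm
Current RCF = 1.118 × 10⁻⁵ × 11.7 × (18790)² = 1.118 × 10⁻⁵ × 11.7 × 353,064,100 ≈ 46,182.9 × g
Target RCF = 46,182.9 − 21,600 = 24,582.9 × g
N² = 24,582.9 / (13.0806 × 10⁻⁵) = 187,934,040
N ≈ √187,934,040 ≈ 13,708.9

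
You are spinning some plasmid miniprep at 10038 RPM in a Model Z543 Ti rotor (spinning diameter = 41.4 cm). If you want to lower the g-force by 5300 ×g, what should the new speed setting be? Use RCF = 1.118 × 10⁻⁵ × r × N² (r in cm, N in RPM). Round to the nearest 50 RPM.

≈ 8800 RPM

r = 41.4 / 2 = 20.7 cm
Current RCF = 1.118 × 10⁻⁵ × 20.7 × (10038)² = 1.118 × 10⁻⁵ × 20.7 × 100,761,444 ≈ 23,318.8 × g
Target RCF = 23,318.8 − 5,300 = 18,018.8 × g
N² = 18,018.8 / (23.1426 × 10⁻⁵) = 77,859,877
N ≈ √77,859,877 ≈ 8,823.8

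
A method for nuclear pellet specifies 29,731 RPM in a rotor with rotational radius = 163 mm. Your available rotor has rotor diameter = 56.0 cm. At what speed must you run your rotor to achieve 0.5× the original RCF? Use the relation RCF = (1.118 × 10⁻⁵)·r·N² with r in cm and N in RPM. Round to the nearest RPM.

16040 RPM

Original rotor: r = 163 mm = 16.3 cm
RCF_original = 1.118 × 10⁻⁵ × 16.3 × (29731)² = 1.118 × 10⁻⁵ × 16.3 × 883,932,361 ≈ 161,082.5 × g
Target RCF = 0.5 × 161,082.5 ≈ 80,541.2 × g
Your rotor: r = 56.0 / 2 = 28 cm
80,541.2 = 1.118 × 10⁻⁵ × 28 × N²
N² = 80,541.2 / (31.304 × 10⁻⁵) = 257,287,248
N ≈ √257,287,248 ≈ 16,040.2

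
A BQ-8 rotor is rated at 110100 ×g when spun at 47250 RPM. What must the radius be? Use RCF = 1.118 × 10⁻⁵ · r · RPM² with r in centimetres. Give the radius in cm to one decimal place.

110100 = 1.118 × 10⁻⁵ × r × (47250)²
r = 110100 / (1.118 × 10⁻⁵ × 2,232,562,500) = 110100 / 24960.05 ≈ 4.411 cm

≈ 4.4 cm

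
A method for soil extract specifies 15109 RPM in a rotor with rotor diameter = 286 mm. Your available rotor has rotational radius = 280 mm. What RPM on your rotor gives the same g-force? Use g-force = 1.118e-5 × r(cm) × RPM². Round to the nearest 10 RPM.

10800 RPM

Original rotor: r = 286 mm / 2 = 143 mm = 14.3 cm
RCF = 1.118 × 10⁻⁵ × r × N²
RCF_original = 1.118 × 10⁻⁵ × 14.3 × (15109)² = 1.118 × 10⁻⁵ × 14.3 × 228,281,881 ≈ 36,496.3 × g
Your rotor: r = 280 mm = 28.0 cm
36,496.3 = 1.118 × 10⁻⁵ × 28 × N²
N² = 36,496.3 / (31.304 × 10⁻⁵) = 116,586,698
N ≈ √116,586,698 ≈ 10,797.5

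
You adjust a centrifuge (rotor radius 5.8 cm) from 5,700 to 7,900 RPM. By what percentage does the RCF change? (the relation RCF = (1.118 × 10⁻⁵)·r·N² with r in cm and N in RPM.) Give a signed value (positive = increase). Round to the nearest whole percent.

+92%

RCF ∝ N², so the ratio is (7900/5700)² = (1.385965)² = 1.9209.
Change = 1.9209 − 1 = +0.9209 → +92.1%.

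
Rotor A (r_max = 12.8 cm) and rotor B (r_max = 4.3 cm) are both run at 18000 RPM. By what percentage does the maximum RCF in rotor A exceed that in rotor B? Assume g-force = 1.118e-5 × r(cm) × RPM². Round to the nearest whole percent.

198%

At equal RPM, RCF scales linearly with r: ratio = 12.8 / 4.3 = 2.9767.
So rotor A delivers 197.7% more g-force.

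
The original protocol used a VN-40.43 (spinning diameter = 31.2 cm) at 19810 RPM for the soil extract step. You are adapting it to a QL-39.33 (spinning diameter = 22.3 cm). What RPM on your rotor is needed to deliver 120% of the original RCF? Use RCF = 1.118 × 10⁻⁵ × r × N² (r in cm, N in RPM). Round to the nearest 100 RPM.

≈ 25700 RPM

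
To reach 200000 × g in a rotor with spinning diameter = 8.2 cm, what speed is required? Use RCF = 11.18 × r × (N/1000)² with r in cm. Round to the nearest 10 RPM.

r = 8.2 / 2 = 4.1 cm
RCF = 11.18 × r × (N/1000)²
200,000 = 11.18 × 4.1 × (N/1000)²
(N/1000)² = 200,000 / 45.838 = 4363.192
N = 1000 × √4363.192 ≈ 66,054.5

N ≈ 66050 RPM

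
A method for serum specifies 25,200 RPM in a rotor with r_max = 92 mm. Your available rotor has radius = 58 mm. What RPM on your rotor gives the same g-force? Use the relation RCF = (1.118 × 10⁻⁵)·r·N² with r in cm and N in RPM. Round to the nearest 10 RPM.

Original rotor: r = 92 mm = 9.2 cm
RCF_original = 1.118 × 10⁻⁵ × 9.2 × (25200)² = 1.118 × 10⁻⁵ × 9.2 × 635,040,000 ≈ 65,317.7 × g
Your rotor: r = 58 mm = 5.8 cm
65,317.7 = 1.118 × 10⁻⁵ × 5.8 × N²
N² = 65,317.7 / (6.4844 × 10⁻⁵) = 1,007,305,225
N ≈ √1,007,305,225 ≈ 31,738.1

≈ 31740 RPM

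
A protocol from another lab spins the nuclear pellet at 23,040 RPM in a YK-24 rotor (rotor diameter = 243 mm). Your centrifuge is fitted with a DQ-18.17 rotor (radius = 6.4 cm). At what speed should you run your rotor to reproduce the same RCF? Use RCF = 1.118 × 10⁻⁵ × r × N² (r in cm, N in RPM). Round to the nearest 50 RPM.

31750 RPM

Original rotor: r = 243 mm / 2 = 121.5 mm = 12.15 cm
RCF = 1.118 × 10⁻⁵ × r × N²
RCF_original = 1.118 × 10⁻⁵ × 12.15 × (23040)² = 1.118 × 10⁻⁵ × 12.15 × 530,841,600 ≈ 72,107.9 × g
72,107.9 = 1.118 × 10⁻⁵ × 6.4 × N²
N² = 72,107.9 / (7.1552 × 10⁻⁵) = 1,007,769,175
N ≈ √1,007,769,175 ≈ 31,745.4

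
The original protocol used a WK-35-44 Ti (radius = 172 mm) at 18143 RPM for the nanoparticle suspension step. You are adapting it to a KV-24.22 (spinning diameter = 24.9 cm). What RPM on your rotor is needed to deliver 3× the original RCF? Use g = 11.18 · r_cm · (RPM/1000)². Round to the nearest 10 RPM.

≈ 36940 RPM

Original rotor: r = 172 mm = 17.2 cm
RCF_original = 11.18 × 17.2 × (18.143)² = 11.18 × 17.2 × 329.168449 ≈ 63,297.8 × g
Target RCF = 3 × 63,297.8 ≈ 189,893.4 × g
Your rotor: r = 24.9 / 2 = 12.45 cm
189,893.4 = 11.18 × 12.45 × (N/1000)²
(N/1000)² = 189,893.4 / 139.191 = 1364.265
N = 1000 × √1364.265 ≈ 36,936.0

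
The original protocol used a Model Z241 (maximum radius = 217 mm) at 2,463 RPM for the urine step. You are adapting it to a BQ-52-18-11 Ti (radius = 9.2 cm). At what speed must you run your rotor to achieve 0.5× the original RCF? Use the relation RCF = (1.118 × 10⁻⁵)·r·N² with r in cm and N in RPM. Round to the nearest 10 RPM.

2670 RPM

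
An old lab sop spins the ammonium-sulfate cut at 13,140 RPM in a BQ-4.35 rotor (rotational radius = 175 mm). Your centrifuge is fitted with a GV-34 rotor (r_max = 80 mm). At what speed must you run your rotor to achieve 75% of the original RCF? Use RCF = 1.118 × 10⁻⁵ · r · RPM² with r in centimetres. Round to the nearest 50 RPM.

16850 RPM

Original rotor: r = 175 mm = 17.5 cm
RCF_original = 1.118 × 10⁻⁵ × 17.5 × (13140)² = 1.118 × 10⁻⁵ × 17.5 × 172,659,600 ≈ 33,780.9 × g
Target RCF = 0.75 × 33,780.9 ≈ 25,335.7 × g
Your rotor: r = 80 mm = 8.0 cm
25,335.7 = 1.118 × 10⁻⁵ × 8 × N²
N² = 25,335.7 / (8.944 × 10⁻⁵) = 283,270,349
N ≈ √283,270,349 ≈ 16,830.6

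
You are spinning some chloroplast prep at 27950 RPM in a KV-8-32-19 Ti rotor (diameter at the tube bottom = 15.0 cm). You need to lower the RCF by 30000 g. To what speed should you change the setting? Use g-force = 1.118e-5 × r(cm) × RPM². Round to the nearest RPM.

r = 15.0 / 2 = 7.5 cm
Current RCF = 1.118 × 10⁻⁵ × 7.5 × (27950)² = 1.118 × 10⁻⁵ × 7.5 × 781,202,500 ≈ 65,503.8 × g
Target RCF = 65,503.8 − 30,000 = 35,503.8 × g
N² = 35,503.8 / (8.385 × 10⁻⁵) = 423,420,394
N ≈ √423,420,394 ≈ 20,577.2

20577 RPM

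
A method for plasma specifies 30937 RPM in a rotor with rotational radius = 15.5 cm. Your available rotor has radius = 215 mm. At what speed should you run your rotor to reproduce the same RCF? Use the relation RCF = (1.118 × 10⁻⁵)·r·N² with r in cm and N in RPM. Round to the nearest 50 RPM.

≈ 26250 RPM

RCF = 1.118 × 10⁻⁵ × r × N²
RCF_original = 1.118 × 10⁻⁵ × 15.5 × (30937)² = 1.118 × 10⁻⁵ × 15.5 × 957,097,969 ≈ 165,855.5 × g
Your rotor: r = 215 mm = 21.5 cm
165,855.5 = 1.118 × 10⁻⁵ × 21.5 × N²
N² = 165,855.5 / (24.037 × 10⁻⁵) = 690,000,832
N ≈ √690,000,832 ≈ 26,267.9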